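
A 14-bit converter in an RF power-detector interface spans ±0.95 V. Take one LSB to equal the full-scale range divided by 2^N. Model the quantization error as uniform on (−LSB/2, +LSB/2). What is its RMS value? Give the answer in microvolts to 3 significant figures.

Range = 0.95 − (-0.95) = 1.9 V.
LSB = 1.9 V ÷ 2^14 = 1.9/16384 V = 115.97 µV.
σ_q = LSB/√12 = 115.97 µV/3.4641 = 33.5 µV.

33.5 µV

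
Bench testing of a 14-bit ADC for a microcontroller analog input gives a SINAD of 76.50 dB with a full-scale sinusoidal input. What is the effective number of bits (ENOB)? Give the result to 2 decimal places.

12.42 bits

(76.50 − 1.76) / 6.02 = 74.74/6.02 = 12.4153 effective bits.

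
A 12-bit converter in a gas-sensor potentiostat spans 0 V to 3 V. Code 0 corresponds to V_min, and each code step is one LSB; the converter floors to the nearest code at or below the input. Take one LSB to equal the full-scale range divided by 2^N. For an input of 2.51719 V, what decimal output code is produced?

Full-scale range = 3 V. LSB = 3 V / 2^12 ≈ 0.7324 mV.
code = ⌊(V_in − V_min)/LSB⌋ = ⌊(V_in − V_min) × 2^12 / range⌋
     = ⌊(2.51719 − (0)) × 4096 / 3⌋ = ⌊2.51719 × 4096/3⌋
     = ⌊3436.803⌋ = 3436.

3436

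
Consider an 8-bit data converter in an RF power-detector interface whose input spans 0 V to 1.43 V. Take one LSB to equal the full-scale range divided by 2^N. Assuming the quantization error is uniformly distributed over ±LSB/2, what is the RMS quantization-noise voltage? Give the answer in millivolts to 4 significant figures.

V_FS = 1.43 V.
LSB = 1.43 V ÷ 2^8 = 1.43/256 V = 5.58594 mV.
V_rms = LSB/√12 = 5.58594 mV / √12 = 1.613 mV.

1.613 mV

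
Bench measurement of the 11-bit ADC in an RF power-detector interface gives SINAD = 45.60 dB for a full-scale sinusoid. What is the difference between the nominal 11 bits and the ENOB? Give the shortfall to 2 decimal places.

3.72 bits

N_eff = (45.60 − 1.76)/6.02 = 7.2824 bits.
Shortfall = 11 − 7.2824 = 3.7176 bits.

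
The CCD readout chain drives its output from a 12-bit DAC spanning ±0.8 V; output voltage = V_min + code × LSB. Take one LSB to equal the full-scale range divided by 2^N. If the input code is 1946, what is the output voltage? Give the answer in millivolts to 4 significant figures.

The full-scale span is 0.8 − (-0.8) = 1.6 V. LSB = 1.6 V / 2^12.
Output = V_min + (1946/4096) × range = -0.8 + 0.475098 × 1.6 V
      = -0.8 V + 0.760156 V = -0.0398438 V.

-39.84 mV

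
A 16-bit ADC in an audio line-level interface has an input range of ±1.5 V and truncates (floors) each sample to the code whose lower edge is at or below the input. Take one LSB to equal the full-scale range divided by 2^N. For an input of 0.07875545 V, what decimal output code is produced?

Full-scale range = 1.5 V − (-1.5 V) = 3 V. LSB = 3 V / 2^16 ≈ 45.78 µV.
code = ⌊(V_in − V_min)/LSB⌋ = ⌊(V_in − V_min) × 2^16 / range⌋
     = ⌊(0.07875545 − (-1.5)) × 65536 / 3⌋ = ⌊1.57875545 × 65536/3⌋
     = ⌊34488.439⌋ = 34488.

34488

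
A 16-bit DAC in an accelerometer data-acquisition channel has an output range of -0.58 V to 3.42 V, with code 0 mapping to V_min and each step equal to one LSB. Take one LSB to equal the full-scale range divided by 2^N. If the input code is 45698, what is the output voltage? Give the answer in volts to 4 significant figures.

2.209 V

Range = 3.42 − (-0.58) = 4 V. LSB = 4 V / 2^16.
V_out = V_min + code × LSB = -0.58 V + 45698 × 4 V / 65536
      = -0.58 + 2.78918 = 2.20918 V.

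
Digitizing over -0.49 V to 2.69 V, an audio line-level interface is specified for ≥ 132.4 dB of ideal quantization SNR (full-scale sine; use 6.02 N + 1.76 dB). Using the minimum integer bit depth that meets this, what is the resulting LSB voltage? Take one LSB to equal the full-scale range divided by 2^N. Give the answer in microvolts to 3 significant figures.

Full-scale range = 2.69 V − (-0.49 V) = 3.18 V.
Solving 6.02 N ≥ 132.4 − 1.76: N ≥ 21.701. Round up → N = 22.
LSB = 3.18 V ÷ 2^22 = 3.18/4194304 V = 0.758 µV.

0.758 µV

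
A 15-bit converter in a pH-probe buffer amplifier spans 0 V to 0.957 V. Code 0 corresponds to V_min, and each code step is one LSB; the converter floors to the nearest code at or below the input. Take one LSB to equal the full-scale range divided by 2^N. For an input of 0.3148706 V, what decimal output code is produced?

10781

Span = 0.957 V. LSB = 0.957 V / 2^15 ≈ 29.21 µV.
code = ⌊(V_in − V_min)/LSB⌋ = ⌊(V_in − V_min) × 2^15 / range⌋
     = ⌊(0.3148706 − (0)) × 32768 / 0.957⌋ = ⌊0.3148706 × 32768/0.957⌋
     = ⌊10781.275⌋ = 10781.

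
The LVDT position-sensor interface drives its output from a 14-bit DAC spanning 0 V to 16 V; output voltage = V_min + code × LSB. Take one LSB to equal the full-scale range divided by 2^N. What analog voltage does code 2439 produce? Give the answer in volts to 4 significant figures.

2.382 V

Full-scale range = 16 V. LSB = 16 V / 2^14.
V_out = 0 + 2439 × (16/16384) V
      = 0 V + 2.38184 V = 2.38184 V.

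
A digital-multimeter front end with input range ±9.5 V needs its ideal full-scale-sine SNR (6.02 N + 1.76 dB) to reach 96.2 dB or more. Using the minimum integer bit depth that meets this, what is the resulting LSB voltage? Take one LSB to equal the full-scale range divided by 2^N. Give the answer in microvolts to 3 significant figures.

290 µV

Range = 9.5 − (-9.5) = 19 V.
6.02 N + 1.76 ≥ 96.2 gives N ≥ 15.688, so the minimum integer is 16.
Step size = 19/65536 V = 290 µV.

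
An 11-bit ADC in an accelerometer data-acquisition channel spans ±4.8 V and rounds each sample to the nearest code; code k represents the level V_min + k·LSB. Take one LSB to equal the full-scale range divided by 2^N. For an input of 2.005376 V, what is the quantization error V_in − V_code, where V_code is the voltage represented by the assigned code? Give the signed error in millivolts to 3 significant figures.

−0.874 mV

The full-scale span is 4.8 − (-4.8) = 9.6 V. LSB = 9.6 V / 2^11 ≈ 4.688 mV.
(2.005376 − (-4.8)) / LSB = 6.805376 × 2048/9.6 = 1451.8135. Nearest integer: k = 1452.
V_code = -4.8 + (1452/2048) × 9.6 = 2.006250000 V.
Error = V_in − V_code = 2.005376 − (2.006250000) = −0.874 mV.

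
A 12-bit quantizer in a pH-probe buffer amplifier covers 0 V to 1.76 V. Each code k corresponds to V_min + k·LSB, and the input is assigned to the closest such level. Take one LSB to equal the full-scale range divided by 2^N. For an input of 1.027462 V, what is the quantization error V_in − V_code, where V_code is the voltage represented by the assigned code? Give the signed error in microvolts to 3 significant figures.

V_FS = 1.76 V. LSB = 1.76 V / 2^12 ≈ 429.7 µV.
Position in LSBs: (1.027462 − (0)) × 4096/1.76 = 2391.1843; rounding gives k = 2391.
Reconstructed level: 0 + 2391 × 1.76/4096 V = 1.027382813 V.
Error = V_in − V_code = 1.027462 − (1.027382813) = +79.2 µV.

+79.2 µV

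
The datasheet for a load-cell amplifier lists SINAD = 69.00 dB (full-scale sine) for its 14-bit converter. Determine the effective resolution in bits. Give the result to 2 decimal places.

11.17 bits

ENOB = (69.00 − 1.76)/6.02 = 11.1694 bits.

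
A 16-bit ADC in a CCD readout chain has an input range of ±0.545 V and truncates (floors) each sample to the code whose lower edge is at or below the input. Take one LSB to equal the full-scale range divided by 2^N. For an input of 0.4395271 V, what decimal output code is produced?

59194

The full-scale span is 0.545 − (-0.545) = 1.09 V. LSB = 1.09 V / 2^16 ≈ 16.63 µV.
(V_in − V_min) × 2^16/range = (0.4395271 − (-0.545)) × 65536/1.09 = 59194.466.
Floor → code = 59194.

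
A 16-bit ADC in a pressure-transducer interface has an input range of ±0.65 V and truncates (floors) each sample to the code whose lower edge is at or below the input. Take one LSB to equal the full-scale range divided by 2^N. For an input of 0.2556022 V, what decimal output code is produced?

45653

Full-scale range = 0.65 V − (-0.65 V) = 1.3 V. LSB = 1.3 V / 2^16 ≈ 19.84 µV.
V_in − V_min = 0.2556022 − (-0.65) = 0.9056022 V.
Divide by LSB: 0.9056022 × 65536/1.3 = 45653.4968.
Truncating gives code 45653.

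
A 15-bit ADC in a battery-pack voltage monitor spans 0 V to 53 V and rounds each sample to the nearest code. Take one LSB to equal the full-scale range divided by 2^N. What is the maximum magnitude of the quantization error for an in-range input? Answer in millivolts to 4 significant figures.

0.8087 mV

Range is 53 V.
LSB = 53 V / 2^15 = 1.61743 mV.
A rounding quantizer has |error| ≤ LSB/2 = 0.8087 mV.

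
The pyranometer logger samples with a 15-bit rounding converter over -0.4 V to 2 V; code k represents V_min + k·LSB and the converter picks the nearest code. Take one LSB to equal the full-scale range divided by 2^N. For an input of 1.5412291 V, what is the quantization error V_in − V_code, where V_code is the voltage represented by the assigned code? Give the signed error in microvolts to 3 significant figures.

Span: 2 V − (-0.4 V) = 2.4 V. LSB = 2.4 V / 2^15 ≈ 73.24 µV.
Position in LSBs: (1.5412291 − (-0.4)) × 32768/2.4 = 26504.2480; rounding gives k = 26504.
V_code = V_min + k × range/2^15 = -0.4 + 26504 × 2.4/32768 = 1.5412109375 V.
Error = V_in − V_code = 1.5412291 − (1.5412109375) = +18.2 µV.

+18.2 µV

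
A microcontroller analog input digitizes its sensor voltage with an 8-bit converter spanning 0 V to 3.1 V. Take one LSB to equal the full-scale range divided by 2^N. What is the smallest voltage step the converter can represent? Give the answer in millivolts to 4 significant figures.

Span = 3.1 V.
There are 2^8 = 256 steps.
Step size = 3.1/256 V = 12.11 mV.

12.11 mV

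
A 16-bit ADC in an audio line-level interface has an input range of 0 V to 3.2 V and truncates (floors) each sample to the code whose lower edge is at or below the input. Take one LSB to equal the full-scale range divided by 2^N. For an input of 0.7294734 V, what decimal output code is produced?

V_FS = 3.2 V. LSB = 3.2 V / 2^16 ≈ 48.83 µV.
code = ⌊(V_in − V_min)/LSB⌋ = ⌊(V_in − V_min) × 2^16 / range⌋
     = ⌊(0.7294734 − (0)) × 65536 / 3.2⌋ = ⌊0.7294734 × 65536/3.2⌋
     = ⌊14939.615⌋ = 14939.

14939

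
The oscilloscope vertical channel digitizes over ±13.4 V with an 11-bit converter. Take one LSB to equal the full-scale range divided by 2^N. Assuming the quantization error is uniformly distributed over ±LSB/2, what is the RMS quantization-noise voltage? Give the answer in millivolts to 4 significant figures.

3.778 mV

Range = 13.4 − (-13.4) = 26.8 V.
Step size = 26.8/2048 V = 13.0859 mV.
σ_q = LSB/√12 = 13.0859 mV/3.4641 = 3.778 mV.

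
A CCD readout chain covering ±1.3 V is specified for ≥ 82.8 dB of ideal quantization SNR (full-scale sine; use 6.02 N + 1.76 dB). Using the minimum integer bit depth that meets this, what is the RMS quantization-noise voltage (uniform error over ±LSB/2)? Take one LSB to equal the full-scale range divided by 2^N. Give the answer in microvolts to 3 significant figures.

45.8 µV

Span: 1.3 V − (-1.3 V) = 2.6 V.
6.02 N + 1.76 ≥ 82.8 gives N ≥ 13.462, so the minimum integer is 14.
Step size = 2.6/16384 V = 158.69 µV.
RMS noise = LSB/√12 = 45.8 µV.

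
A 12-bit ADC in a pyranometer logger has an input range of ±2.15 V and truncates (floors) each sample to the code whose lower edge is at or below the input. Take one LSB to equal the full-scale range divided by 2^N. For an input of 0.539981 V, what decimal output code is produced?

2562

Span: 2.15 V − (-2.15 V) = 4.3 V. LSB = 4.3 V / 2^12 ≈ 1.050 mV.
code = ⌊(V_in − V_min)/LSB⌋ = ⌊(V_in − V_min) × 2^12 / range⌋
     = ⌊(0.539981 − (-2.15)) × 4096 / 4.3⌋ = ⌊2.689981 × 4096/4.3⌋
     = ⌊2562.363⌋ = 2562.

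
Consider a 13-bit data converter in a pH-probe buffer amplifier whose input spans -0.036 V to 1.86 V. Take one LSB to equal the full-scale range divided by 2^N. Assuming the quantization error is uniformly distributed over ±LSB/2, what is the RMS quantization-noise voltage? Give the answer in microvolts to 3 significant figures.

66.8 µV

Range = 1.86 − (-0.036) = 1.896 V.
Step size = 1.896/8192 V = 231.45 µV.
V_rms = LSB/√12 = 231.45 µV / √12 = 66.8 µV.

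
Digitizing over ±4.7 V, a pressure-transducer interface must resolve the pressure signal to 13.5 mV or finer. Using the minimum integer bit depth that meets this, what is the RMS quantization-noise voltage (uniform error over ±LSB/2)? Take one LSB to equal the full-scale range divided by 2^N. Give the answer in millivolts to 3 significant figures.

2.65 mV

Range = 4.7 − (-4.7) = 9.4 V.
Required number of levels: 9.4/13.5 mV = 696.30; smallest N with 2^N ≥ that is 10.
LSB = 9.4 V / 2^10 = 9.1797 mV.
σ_q = LSB/√12 = 9.1797 mV/3.4641 = 2.65 mV.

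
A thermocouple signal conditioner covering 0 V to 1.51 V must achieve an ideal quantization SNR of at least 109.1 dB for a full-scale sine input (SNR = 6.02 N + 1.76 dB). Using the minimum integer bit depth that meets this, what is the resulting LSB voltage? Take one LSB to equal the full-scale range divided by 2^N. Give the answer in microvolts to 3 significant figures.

Range is 1.51 V.
Required N = ⌈(109.1 − 1.76)/6.02⌉ = ⌈17.831⌉ = 18.
Step size = 1.51/262144 V = 5.76 µV.

5.76 µV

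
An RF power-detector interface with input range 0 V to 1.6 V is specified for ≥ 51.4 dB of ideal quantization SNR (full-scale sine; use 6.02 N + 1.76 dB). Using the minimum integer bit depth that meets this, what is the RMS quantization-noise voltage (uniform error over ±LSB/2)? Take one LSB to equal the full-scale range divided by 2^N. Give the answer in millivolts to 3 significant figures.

0.902 mV

Range is 1.6 V.
Solving 6.02 N ≥ 51.4 − 1.76: N ≥ 8.246. Round up → N = 9.
LSB = 1.6 V / 2^9 = 3.1250 mV.
RMS noise = LSB/√12 = 0.902 mV.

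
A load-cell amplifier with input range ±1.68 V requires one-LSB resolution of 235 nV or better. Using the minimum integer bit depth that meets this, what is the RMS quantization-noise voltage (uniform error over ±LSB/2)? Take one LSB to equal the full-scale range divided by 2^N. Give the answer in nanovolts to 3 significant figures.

Span: 1.68 V − (-1.68 V) = 3.36 V.
3.36 V / 235 nV = 1.430e7. Since 2^23 = 8388608 and 2^24 = 16777216, N = 24.
LSB = 3.36 V / 2^24 = 200.27 nV.
V_rms = LSB/√12 = 57.8 nV.

57.8 nV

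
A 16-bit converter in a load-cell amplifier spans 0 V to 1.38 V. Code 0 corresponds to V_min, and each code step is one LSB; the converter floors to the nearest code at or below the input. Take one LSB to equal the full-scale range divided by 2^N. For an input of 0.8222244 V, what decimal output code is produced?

39047

Full-scale range = 1.38 V. LSB = 1.38 V / 2^16 ≈ 21.06 µV.
V_in − V_min = 0.8222244 − (0) = 0.8222244 V.
Divide by LSB: 0.8222244 × 65536/1.38 = 39047.3176.
Truncating gives code 39047.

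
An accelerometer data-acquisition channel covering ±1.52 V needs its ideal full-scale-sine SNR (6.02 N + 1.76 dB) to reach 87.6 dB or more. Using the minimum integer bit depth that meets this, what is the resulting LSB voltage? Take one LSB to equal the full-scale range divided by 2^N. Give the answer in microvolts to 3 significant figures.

The full-scale span is 1.52 − (-1.52) = 3.04 V.
6.02 N + 1.76 ≥ 87.6 gives N ≥ 14.259, so the minimum integer is 15.
LSB = 3.04 V ÷ 2^15 = 3.04/32768 V = 92.8 µV.

92.8 µV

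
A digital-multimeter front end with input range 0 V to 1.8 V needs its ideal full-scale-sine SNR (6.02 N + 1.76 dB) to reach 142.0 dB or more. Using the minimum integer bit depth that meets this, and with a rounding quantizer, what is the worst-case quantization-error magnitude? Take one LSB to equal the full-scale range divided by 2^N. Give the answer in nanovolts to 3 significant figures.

V_FS = 1.8 V.
N ≥ (142.0 − 1.76)/6.02 = 23.296 → N_min = 24.
LSB = 1.8 V / 2^24 = 107.29 nV.
Half an LSB is 53.6 nV.

53.6 nV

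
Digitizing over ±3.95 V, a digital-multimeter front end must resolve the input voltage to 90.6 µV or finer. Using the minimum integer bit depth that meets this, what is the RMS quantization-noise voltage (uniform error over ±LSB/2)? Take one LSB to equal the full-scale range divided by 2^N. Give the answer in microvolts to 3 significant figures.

17.4 µV

Span: 3.95 V − (-3.95 V) = 7.9 V.
Required number of levels: 7.9/90.6 µV = 87196; smallest N with 2^N ≥ that is 17.
One LSB is 7.9 V / 131072 = 60.272 µV.
V_rms = LSB/√12 = 17.4 µV.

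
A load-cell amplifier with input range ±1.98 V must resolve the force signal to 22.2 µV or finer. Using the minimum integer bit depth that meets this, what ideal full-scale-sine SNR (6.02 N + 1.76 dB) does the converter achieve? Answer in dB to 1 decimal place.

110.1 dB

Full-scale range = 1.98 V − (-1.98 V) = 3.96 V.
Levels needed ≥ 3.96/22.2 µV = 178400. 2^18 = 262144 suffices, so N_min = 18.
SNR = 6.02 × 18 + 1.76 = 110.12 dB.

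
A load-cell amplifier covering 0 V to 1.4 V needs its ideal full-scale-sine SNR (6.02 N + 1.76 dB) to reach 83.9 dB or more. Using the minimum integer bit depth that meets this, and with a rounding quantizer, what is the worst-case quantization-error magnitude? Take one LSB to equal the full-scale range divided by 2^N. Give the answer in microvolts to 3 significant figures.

Span = 1.4 V.
Required N = ⌈(83.9 − 1.76)/6.02⌉ = ⌈13.645⌉ = 14.
One LSB is 1.4 V / 16384 = 85.449 µV.
Max error for round-to-nearest is LSB/2 = 42.7 µV.

42.7 µV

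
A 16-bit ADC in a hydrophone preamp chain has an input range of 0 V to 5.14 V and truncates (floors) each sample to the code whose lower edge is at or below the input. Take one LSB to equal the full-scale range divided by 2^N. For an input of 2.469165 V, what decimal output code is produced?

31482

Full-scale range = 5.14 V. LSB = 5.14 V / 2^16 ≈ 78.43 µV.
(V_in − V_min) × 2^16/range = (2.469165 − (0)) × 65536/5.14 = 31482.334.
Floor → code = 31482.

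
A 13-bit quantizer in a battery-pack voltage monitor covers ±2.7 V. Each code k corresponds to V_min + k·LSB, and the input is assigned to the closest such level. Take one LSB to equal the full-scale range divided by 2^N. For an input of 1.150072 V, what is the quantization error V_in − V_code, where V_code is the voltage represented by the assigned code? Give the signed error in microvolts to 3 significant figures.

−197 µV

Span: 2.7 V − (-2.7 V) = 5.4 V. LSB = 5.4 V / 2^13 ≈ 0.6592 mV.
(1.150072 − (-2.7)) / LSB = 3.850072 × 8192/5.4 = 5840.7018. Nearest integer: k = 5841.
V_code = V_min + k × range/2^13 = -2.7 + 5841 × 5.4/8192 = 1.150268555 V.
V_in − V_code = 1.150072 − (1.150268555) = −197 µV.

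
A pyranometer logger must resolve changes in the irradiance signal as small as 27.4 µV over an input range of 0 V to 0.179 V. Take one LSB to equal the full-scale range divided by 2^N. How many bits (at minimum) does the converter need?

13 bits

Range is 0.179 V.
Need 2^N ≥ 0.179 V / 27.4 µV = 6533 → N_min = 13.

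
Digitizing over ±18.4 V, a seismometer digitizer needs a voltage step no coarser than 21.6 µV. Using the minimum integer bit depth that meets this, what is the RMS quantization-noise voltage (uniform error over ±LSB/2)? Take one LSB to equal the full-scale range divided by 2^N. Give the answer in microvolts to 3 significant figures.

5.07 µV

Full-scale range = 18.4 V − (-18.4 V) = 36.8 V.
Required number of levels: 36.8/21.6 µV = 1.7037e6; smallest N with 2^N ≥ that is 21.
LSB = 36.8 V / 2^21 = 17.548 µV.
RMS noise = LSB/√12 = 5.07 µV.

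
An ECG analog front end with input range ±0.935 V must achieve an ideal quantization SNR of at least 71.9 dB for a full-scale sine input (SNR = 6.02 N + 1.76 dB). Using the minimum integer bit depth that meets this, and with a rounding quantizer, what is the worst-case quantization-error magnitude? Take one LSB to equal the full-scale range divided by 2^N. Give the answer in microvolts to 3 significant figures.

Span: 0.935 V − (-0.935 V) = 1.87 V.
N ≥ (71.9 − 1.76)/6.02 = 11.651 → N_min = 12.
One LSB is 1.87 V / 4096 = 456.54 µV.
|e|_max = LSB/2 = 228 µV.

228 µV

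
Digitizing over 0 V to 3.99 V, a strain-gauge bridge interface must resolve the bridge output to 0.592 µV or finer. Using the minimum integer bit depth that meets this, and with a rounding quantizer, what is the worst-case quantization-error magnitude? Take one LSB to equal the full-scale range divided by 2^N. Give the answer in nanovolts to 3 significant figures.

238 nV

Range is 3.99 V.
Required number of levels: 3.99/0.592 µV = 6.7399e6; smallest N with 2^N ≥ that is 23.
One LSB is 3.99 V / 8388608 = 475.65 nV.
Half an LSB is 238 nV.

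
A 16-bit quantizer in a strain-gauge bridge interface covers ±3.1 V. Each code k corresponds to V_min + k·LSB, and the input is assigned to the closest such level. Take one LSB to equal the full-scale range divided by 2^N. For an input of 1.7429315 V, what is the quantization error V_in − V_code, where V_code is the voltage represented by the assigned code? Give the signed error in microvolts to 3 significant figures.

The full-scale span is 3.1 − (-3.1) = 6.2 V. LSB = 6.2 V / 2^16 ≈ 94.60 µV.
(V_in − V_min)/LSB = (1.7429315 − (-3.1)) × 65536/6.2 = 51191.3482 → nearest code k = 51191.
V_code = -3.1 + (51191/65536) × 6.2 = 1.7428985596 V.
Error = V_in − V_code = 1.7429315 − (1.7428985596) = +32.9 µV.

+32.9 µV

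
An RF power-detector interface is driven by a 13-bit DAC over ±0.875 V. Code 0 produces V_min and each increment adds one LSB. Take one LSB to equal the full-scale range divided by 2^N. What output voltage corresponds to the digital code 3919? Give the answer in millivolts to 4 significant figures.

The full-scale span is 0.875 − (-0.875) = 1.75 V. LSB = 1.75 V / 2^13.
Output = V_min + (3919/8192) × range = -0.875 + 0.478394 × 1.75 V
      = -0.875 V + 0.837189 V = -0.0378113 V.

-37.81 mV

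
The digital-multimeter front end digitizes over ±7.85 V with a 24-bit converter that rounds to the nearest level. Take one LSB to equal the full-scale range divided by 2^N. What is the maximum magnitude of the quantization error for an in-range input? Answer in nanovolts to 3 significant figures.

Full-scale range = 7.85 V − (-7.85 V) = 15.7 V.
LSB = 15.7 V ÷ 2^24 = 15.7/16777216 V = 0.93579 µV.
|e|_max = LSB/2 = 468 nV.

468 nV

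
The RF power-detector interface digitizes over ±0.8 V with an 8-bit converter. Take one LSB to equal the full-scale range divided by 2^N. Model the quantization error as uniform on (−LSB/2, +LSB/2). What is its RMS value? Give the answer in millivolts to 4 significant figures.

Span: 0.8 V − (-0.8 V) = 1.6 V.
LSB = 1.6 V ÷ 2^8 = 1.6/256 V = 6.25000 mV.
For a uniform distribution on [−LSB/2, +LSB/2], V_rms = LSB/√12 = 6.25000 mV/3.4641 = 1.804 mV.

1.804 mV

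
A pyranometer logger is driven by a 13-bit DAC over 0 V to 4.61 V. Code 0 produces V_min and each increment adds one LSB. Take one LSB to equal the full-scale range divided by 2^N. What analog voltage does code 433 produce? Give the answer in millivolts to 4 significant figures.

243.7 mV

Full-scale range = 4.61 V. LSB = 4.61 V / 2^13.
Output = V_min + (433/8192) × range = 0 + 0.0528564 × 4.61 V
      = 0 V + 0.243668 V = 0.243668 V.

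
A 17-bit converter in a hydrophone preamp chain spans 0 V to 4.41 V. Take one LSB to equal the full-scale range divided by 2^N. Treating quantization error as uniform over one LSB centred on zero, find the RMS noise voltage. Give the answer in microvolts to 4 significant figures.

9.713 µV

V_FS = 4.41 V.
Step size = 4.41/131072 V = 33.6456 µV.
RMS of a uniform error over width LSB is LSB/√12 = 9.713 µV.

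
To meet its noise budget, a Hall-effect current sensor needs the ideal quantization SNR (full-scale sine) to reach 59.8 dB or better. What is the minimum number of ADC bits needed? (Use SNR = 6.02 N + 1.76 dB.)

10 bits

N ≥ (59.8 − 1.76)/6.02 = 9.641 → N_min = 10.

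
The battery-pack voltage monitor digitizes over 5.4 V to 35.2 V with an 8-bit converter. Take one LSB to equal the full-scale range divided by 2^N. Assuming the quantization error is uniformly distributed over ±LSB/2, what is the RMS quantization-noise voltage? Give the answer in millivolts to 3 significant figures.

33.6 mV

Full-scale range = 35.2 V − (5.4 V) = 29.8 V.
LSB = 29.8 V ÷ 2^8 = 29.8/256 V = 116.41 mV.
RMS of a uniform error over width LSB is LSB/√12 = 33.6 mV.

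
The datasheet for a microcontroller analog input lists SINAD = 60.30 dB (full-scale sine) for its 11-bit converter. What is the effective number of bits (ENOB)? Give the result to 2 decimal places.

9.72 bits

ENOB = (SINAD − 1.76) / 6.02 = (60.30 − 1.76) / 6.02 = 58.54 / 6.02 = 9.7243.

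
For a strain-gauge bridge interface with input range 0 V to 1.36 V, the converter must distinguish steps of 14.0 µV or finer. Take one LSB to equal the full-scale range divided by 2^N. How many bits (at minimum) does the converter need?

17 bits

Span = 1.36 V.
Required number of levels: 1.36/14.0 µV = 97143; smallest N with 2^N ≥ that is 17.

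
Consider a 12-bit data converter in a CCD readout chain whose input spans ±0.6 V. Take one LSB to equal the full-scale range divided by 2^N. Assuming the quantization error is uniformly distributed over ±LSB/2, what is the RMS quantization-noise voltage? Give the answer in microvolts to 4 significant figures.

Span: 0.6 V − (-0.6 V) = 1.2 V.
LSB = 1.2 V / 2^12 = 292.969 µV.
σ_q = LSB/√12 = 292.969 µV/3.4641 = 84.57 µV.

84.57 µV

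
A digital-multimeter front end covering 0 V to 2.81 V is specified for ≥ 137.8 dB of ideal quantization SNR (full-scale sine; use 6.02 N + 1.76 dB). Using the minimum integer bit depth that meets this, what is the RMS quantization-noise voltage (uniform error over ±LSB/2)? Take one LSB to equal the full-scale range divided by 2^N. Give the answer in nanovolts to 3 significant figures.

96.7 nV

Range is 2.81 V.
Required N = ⌈(137.8 − 1.76)/6.02⌉ = ⌈22.598⌉ = 23.
Step size = 2.81/8388608 V = 334.98 nV.
σ_q = LSB/√12 = 334.98 nV/3.4641 = 96.7 nV.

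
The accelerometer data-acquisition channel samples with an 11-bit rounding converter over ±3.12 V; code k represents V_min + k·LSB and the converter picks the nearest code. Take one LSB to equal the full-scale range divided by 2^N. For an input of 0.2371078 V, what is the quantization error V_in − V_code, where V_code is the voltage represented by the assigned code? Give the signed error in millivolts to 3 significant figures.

−0.548 mV

Range = 3.12 − (-3.12) = 6.24 V. LSB = 6.24 V / 2^11 ≈ 3.047 mV.
(0.2371078 − (-3.12)) / LSB = 3.3571078 × 2048/6.24 = 1101.8200. Nearest integer: k = 1102.
V_code = V_min + k × range/2^11 = -3.12 + 1102 × 6.24/2048 = 0.2376562500 V.
V_in − V_code = 0.2371078 − (0.2376562500) = −0.548 mV.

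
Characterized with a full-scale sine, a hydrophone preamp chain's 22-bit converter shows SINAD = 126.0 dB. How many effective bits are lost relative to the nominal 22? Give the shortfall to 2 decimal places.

1.36 bits

N_eff = (126.0 − 1.76)/6.02 = 20.6379 bits.
Lost resolution: 22 − 20.6379 = 1.3621 bits.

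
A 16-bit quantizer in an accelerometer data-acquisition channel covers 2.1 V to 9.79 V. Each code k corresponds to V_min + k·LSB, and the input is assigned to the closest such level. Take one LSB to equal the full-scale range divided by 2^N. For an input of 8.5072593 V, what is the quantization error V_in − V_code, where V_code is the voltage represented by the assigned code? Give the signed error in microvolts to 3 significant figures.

+21.1 µV

Span: 9.79 V − (2.1 V) = 7.69 V. LSB = 7.69 V / 2^16 ≈ 117.3 µV.
(8.5072593 − (2.1)) / LSB = 6.4072593 × 65536/7.69 = 54604.1802. Nearest integer: k = 54604.
V_code = V_min + k × range/2^16 = 2.1 + 54604 × 7.69/65536 = 8.5072381592 V.
Error = V_in − V_code = 8.5072593 − (8.5072381592) = +21.1 µV.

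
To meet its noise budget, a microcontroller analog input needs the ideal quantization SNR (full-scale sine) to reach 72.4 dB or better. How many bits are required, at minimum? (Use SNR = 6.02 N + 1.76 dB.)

6.02 N + 1.76 ≥ 72.4 gives N ≥ 11.734, so the minimum integer is 12.

12 bits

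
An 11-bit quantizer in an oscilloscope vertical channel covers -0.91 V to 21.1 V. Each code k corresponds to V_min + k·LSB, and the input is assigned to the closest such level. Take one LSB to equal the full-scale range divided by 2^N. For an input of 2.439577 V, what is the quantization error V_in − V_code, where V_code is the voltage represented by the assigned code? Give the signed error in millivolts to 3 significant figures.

−3.51 mV

Full-scale range = 21.1 V − (-0.91 V) = 22.01 V. LSB = 22.01 V / 2^11 ≈ 10.75 mV.
(2.439577 − (-0.91)) / LSB = 3.349577 × 2048/22.01 = 311.6735. Nearest integer: k = 312.
Reconstructed level: -0.91 + 312 × 22.01/2048 V = 2.443085938 V.
Error = V_in − V_code = 2.439577 − (2.443085938) = −3.51 mV.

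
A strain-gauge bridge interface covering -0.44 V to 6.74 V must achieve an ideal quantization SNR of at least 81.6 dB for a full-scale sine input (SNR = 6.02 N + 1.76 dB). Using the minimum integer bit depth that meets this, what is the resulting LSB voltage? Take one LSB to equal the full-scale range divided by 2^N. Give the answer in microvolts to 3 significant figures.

Span: 6.74 V − (-0.44 V) = 7.18 V.
Solving 6.02 N ≥ 81.6 − 1.76: N ≥ 13.262. Round up → N = 14.
One LSB is 7.18 V / 16384 = 438 µV.

438 µV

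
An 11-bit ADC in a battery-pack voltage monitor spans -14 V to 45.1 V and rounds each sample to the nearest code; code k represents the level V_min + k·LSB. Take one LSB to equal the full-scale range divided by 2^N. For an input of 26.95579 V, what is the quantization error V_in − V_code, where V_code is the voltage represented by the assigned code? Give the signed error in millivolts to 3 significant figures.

+7.11 mV

The full-scale span is 45.1 − (-14) = 59.1 V. LSB = 59.1 V / 2^11 ≈ 28.86 mV.
(26.95579 − (-14)) / LSB = 40.95579 × 2048/59.1 = 1419.2463. Nearest integer: k = 1419.
V_code = V_min + k × range/2^11 = -14 + 1419 × 59.1/2048 = 26.94868164 V.
V_in − V_code = 26.95579 − (26.94868164) = +7.11 mV.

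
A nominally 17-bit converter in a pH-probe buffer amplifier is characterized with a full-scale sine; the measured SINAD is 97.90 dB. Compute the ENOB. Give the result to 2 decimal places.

ENOB = (SINAD − 1.76) / 6.02 = (97.90 − 1.76) / 6.02 = 96.14 / 6.02 = 15.9701.

15.97 bits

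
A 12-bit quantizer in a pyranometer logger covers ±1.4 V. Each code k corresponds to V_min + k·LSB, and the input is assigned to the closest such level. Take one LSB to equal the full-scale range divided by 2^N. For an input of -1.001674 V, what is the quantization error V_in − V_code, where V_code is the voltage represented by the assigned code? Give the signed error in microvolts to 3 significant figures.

−209 µV

Span: 1.4 V − (-1.4 V) = 2.8 V. LSB = 2.8 V / 2^12 ≈ 0.6836 mV.
Position in LSBs: (-1.001674 − (-1.4)) × 4096/2.8 = 582.6940; rounding gives k = 583.
V_code = -1.4 + (583/4096) × 2.8 = -1.001464844 V.
V_in − V_code = -1.001674 − (-1.001464844) = −209 µV.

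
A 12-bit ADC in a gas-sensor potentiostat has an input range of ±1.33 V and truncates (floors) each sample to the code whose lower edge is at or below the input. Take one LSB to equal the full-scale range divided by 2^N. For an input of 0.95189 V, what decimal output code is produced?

The full-scale span is 1.33 − (-1.33) = 2.66 V. LSB = 2.66 V / 2^12 ≈ 0.6494 mV.
code = ⌊(V_in − V_min)/LSB⌋ = ⌊(V_in − V_min) × 2^12 / range⌋
     = ⌊(0.95189 − (-1.33)) × 4096 / 2.66⌋ = ⌊2.28189 × 4096/2.66⌋
     = ⌊3513.767⌋ = 3513.

3513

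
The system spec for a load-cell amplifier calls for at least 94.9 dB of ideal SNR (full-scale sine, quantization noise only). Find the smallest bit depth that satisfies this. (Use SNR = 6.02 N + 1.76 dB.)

16 bits

6.02 N + 1.76 ≥ 94.9 gives N ≥ 15.472, so the minimum integer is 16.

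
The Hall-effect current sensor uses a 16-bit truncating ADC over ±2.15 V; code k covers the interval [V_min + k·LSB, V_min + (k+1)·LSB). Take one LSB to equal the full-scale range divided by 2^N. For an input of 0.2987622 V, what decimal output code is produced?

37321

Range = 2.15 − (-2.15) = 4.3 V. LSB = 4.3 V / 2^16 ≈ 65.61 µV.
(V_in − V_min) × 2^16/range = (0.2987622 − (-2.15)) × 65536/4.3 = 37321.414.
Floor → code = 37321.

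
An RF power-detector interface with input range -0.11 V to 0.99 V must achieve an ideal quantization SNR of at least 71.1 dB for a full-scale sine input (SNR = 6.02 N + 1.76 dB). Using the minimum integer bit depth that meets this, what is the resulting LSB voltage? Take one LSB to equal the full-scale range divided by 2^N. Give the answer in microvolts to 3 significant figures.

Range = 0.99 − (-0.11) = 1.1 V.
6.02 N + 1.76 ≥ 71.1 gives N ≥ 11.518, so the minimum integer is 12.
LSB = 1.1 V / 2^12 = 269 µV.

269 µV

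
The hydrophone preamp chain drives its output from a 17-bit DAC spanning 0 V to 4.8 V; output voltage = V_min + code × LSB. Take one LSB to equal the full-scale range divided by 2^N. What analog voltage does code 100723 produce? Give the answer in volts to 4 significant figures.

3.689 V

Span = 4.8 V. LSB = 4.8 V / 2^17.
V_out = 0 + 100723 × (4.8/131072) V
      = 0 + 3.68859 = 3.68859 V.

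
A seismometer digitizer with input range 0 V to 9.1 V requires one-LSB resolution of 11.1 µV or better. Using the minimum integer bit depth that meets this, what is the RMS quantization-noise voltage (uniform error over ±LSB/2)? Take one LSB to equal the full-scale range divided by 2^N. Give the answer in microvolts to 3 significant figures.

Range is 9.1 V.
9.1 V / 11.1 µV = 819800. Since 2^19 = 524288 and 2^20 = 1048576, N = 20.
One LSB is 9.1 V / 1048576 = 8.6784 µV.
σ_q = LSB/√12 = 8.6784 µV/3.4641 = 2.51 µV.

2.51 µV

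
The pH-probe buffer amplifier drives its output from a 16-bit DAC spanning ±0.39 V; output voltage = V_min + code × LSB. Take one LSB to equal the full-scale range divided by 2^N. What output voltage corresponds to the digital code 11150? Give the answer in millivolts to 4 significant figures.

Full-scale range = 0.39 V − (-0.39 V) = 0.78 V. LSB = 0.78 V / 2^16.
Output = V_min + (11150/65536) × range = -0.39 + 0.170135 × 0.78 V
      = -0.39 V + 0.132706 V = -0.257294 V.

-257.3 mV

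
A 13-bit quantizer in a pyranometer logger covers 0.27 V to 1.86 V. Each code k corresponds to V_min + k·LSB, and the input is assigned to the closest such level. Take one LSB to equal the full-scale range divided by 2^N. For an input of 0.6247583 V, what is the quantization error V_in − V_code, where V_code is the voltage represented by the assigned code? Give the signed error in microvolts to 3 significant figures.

Full-scale range = 1.86 V − (0.27 V) = 1.59 V. LSB = 1.59 V / 2^13 ≈ 194.1 µV.
Position in LSBs: (0.6247583 − (0.27)) × 8192/1.59 = 1827.7862; rounding gives k = 1828.
V_code = V_min + k × range/2^13 = 0.27 + 1828 × 1.59/8192 = 0.6247998047 V.
Error = V_in − V_code = 0.6247583 − (0.6247998047) = −41.5 µV.

−41.5 µV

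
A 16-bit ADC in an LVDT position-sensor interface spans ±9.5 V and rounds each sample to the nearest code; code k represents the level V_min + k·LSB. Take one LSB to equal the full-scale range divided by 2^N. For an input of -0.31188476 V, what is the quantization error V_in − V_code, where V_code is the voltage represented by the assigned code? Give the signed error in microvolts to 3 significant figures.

+65.9 µV

The full-scale span is 9.5 − (-9.5) = 19 V. LSB = 19 V / 2^16 ≈ 289.9 µV.
(V_in − V_min)/LSB = (-0.31188476 − (-9.5)) × 65536/19 = 31692.2274 → nearest code k = 31692.
V_code = V_min + k × range/2^16 = -9.5 + 31692 × 19/65536 = -0.31195068359 V.
Error = V_in − V_code = -0.31188476 − (-0.31195068359) = +65.9 µV.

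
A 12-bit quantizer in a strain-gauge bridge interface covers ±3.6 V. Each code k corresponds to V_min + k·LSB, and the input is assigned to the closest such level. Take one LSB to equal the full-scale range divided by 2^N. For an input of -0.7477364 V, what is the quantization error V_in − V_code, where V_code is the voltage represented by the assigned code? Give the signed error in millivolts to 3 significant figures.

Span: 3.6 V − (-3.6 V) = 7.2 V. LSB = 7.2 V / 2^12 ≈ 1.758 mV.
Position in LSBs: (-0.7477364 − (-3.6)) × 4096/7.2 = 1622.6211; rounding gives k = 1623.
V_code = -3.6 + (1623/4096) × 7.2 = -0.7470703125 V.
e = -0.7477364 − (-0.7470703125) = −0.666 mV.

−0.666 mV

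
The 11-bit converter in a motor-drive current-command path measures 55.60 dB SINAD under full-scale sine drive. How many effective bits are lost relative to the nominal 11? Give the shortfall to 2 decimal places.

Effective bits = (55.60 − 1.76)/6.02 = 8.9435.
Lost resolution: 11 − 8.9435 = 2.0565 bits.

2.06 bits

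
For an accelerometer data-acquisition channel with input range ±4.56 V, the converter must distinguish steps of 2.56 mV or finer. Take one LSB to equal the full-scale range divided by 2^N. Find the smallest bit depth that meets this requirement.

12 bits

Range = 4.56 − (-4.56) = 9.12 V.
Required number of levels: 9.12/2.56 mV = 3562.5; smallest N with 2^N ≥ that is 12.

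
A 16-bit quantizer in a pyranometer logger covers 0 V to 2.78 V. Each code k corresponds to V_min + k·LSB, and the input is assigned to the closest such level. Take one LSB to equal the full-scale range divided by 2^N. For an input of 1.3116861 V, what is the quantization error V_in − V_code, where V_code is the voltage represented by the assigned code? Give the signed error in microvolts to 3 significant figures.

−7.63 µV

Span = 2.78 V. LSB = 2.78 V / 2^16 ≈ 42.42 µV.
Position in LSBs: (1.3116861 − (0)) × 65536/2.78 = 30921.8202; rounding gives k = 30922.
Reconstructed level: 0 + 30922 × 2.78/65536 V = 1.3116937256 V.
V_in − V_code = 1.3116861 − (1.3116937256) = −7.63 µV.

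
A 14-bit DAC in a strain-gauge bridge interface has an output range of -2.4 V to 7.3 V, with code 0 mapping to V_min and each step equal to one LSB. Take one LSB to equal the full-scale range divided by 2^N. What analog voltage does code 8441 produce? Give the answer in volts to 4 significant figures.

2.597 V

Span: 7.3 V − (-2.4 V) = 9.7 V. LSB = 9.7 V / 2^14.
Output = V_min + (8441/16384) × range = -2.4 + 0.515198 × 9.7 V
      = -2.4 V + 4.99742 V = 2.59742 V.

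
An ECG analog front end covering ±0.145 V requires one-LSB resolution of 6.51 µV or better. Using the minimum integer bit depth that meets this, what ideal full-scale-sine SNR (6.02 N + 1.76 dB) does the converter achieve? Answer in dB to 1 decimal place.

Full-scale range = 0.145 V − (-0.145 V) = 0.29 V.
0.29 V / 6.51 µV = 44550. Since 2^15 = 32768 and 2^16 = 65536, N = 16.
Ideal SNR at N = 16: 6.02·16 + 1.76 = 98.1 dB.

98.1 dB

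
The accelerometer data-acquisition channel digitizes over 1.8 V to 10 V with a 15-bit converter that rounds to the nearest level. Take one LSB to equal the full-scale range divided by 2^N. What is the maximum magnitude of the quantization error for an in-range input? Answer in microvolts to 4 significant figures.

The full-scale span is 10 − (1.8) = 8.2 V.
Step size = 8.2/32768 V = 250.244 µV.
A rounding quantizer has |error| ≤ LSB/2 = 125.1 µV.

125.1 µV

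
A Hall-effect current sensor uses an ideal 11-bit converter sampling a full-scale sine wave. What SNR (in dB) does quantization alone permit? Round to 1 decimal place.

Ideal quantization SNR: 6.02 × 11 + 1.76 dB = 68.0 dB.

68.0 dB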